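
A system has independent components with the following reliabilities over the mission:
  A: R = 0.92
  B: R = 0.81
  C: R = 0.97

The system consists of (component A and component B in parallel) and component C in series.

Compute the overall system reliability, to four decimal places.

0.9553

Parallel (A and B): 1 − (1 − 0.920000)(1 − 0.810000) = 0.984800
Series ([0.984800] and C): 0.984800 × 0.970000 = 0.9553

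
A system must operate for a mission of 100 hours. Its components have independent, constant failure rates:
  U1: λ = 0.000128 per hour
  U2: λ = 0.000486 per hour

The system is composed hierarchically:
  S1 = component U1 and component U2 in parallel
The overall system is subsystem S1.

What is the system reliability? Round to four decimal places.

0.9994

R(U1) = exp(−0.000128 × 100) = 0.987282
R(U2) = exp(−0.000486 × 100) = 0.952562
Parallel (U1 and U2): 1 − (1 − 0.987282)(1 − 0.952562) = 0.9994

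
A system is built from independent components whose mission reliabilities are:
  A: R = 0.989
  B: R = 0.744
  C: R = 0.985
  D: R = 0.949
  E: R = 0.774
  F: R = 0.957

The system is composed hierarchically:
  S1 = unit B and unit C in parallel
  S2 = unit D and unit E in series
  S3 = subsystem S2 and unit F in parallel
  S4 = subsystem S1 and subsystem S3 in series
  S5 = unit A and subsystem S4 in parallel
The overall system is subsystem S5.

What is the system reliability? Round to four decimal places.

Parallel (B and C): 1 − (1 − 0.744000)(1 − 0.985000) = 0.996160
Series (D and E): 0.949000 × 0.774000 = 0.734526
Parallel ([0.734526] and F): 1 − (1 − 0.734526)(1 − 0.957000) = 0.988585
Series ([0.996160] and [0.988585]): 0.996160 × 0.988585 = 0.984789
Parallel (A and [0.984789]): 1 − (1 − 0.989000)(1 − 0.984789) = 0.9998

0.9998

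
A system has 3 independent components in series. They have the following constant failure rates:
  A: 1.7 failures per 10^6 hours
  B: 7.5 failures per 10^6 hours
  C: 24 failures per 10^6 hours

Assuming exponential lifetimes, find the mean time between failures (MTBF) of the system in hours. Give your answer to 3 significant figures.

30100

Series of exponential components: λ_sys = Σ λ_i
λ_sys = 0.0000017 + 0.0000075 + 0.000024 = 3.3200e-05 /h
MTBF = 1 / λ_sys = 30100 h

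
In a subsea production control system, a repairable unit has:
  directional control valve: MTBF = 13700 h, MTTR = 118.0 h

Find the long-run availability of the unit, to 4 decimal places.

0.9915

A(directional control valve) = MTBF/(MTBF+MTTR) = 13700/(13700+118.0) = 0.9915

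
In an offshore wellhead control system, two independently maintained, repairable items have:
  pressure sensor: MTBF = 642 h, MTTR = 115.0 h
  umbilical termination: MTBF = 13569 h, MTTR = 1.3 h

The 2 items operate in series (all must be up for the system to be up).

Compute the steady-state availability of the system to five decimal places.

0.84800

A(pressure sensor) = MTBF/(MTBF+MTTR) = 642/(642+115.0) = 0.848085
A(umbilical termination) = MTBF/(MTBF+MTTR) = 13569/(13569+1.3) = 0.999904
Series availability: 0.848085 × 0.999904 = 0.84800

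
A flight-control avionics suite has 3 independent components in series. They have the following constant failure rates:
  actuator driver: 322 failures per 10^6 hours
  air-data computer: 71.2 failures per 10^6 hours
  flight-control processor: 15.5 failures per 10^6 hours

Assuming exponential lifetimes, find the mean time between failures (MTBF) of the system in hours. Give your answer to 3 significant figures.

2450

Series of exponential components: λ_sys = Σ λ_i
λ_sys = 0.000322 + 0.0000712 + 0.0000155 = 4.0870e-04 /h
MTBF = 1 / λ_sys = 2450 h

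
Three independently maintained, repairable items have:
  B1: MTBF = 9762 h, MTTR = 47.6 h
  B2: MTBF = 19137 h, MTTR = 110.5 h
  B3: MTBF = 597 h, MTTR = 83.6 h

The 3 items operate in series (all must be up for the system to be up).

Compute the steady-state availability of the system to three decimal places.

0.868

A(B1) = MTBF/(MTBF+MTTR) = 9762/(9762+47.6) = 0.995148
A(B2) = MTBF/(MTBF+MTTR) = 19137/(19137+110.5) = 0.994259
A(B3) = MTBF/(MTBF+MTTR) = 597/(597+83.6) = 0.877167
Series availability: 0.995148 × 0.994259 × 0.877167 = 0.868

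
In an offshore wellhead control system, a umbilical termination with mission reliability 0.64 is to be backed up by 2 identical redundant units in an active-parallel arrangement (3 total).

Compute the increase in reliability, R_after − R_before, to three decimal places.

R_before = 0.64
R_after = 1 − (1 − 0.64)^3 = 0.953
ΔR = 0.953 − 0.64 = 0.313

0.313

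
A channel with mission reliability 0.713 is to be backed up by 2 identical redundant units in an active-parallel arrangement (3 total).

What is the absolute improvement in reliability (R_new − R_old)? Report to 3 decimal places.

R_before = 0.713
R_after = 1 − (1 − 0.713)^3 = 0.976
ΔR = 0.976 − 0.713 = 0.263

0.263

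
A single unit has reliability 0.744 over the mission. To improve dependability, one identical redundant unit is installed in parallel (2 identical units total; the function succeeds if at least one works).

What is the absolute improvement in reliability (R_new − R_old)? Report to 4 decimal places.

0.1905

R_before = 0.744
R_after = 1 − (1 − 0.744)^2 = 0.9345
ΔR = 0.9345 − 0.744 = 0.1905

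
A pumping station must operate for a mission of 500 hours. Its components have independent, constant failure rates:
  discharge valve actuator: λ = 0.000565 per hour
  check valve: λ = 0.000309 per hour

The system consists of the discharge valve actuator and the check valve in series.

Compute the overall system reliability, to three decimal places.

0.646

R(discharge valve actuator) = exp(−0.000565 × 500) = 0.75390
R(check valve) = exp(−0.000309 × 500) = 0.85684
Series (discharge valve actuator and check valve): 0.75390 × 0.85684 = 0.646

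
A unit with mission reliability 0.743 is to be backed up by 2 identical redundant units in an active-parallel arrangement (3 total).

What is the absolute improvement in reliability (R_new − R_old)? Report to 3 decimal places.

R_before = 0.743
R_after = 1 − (1 − 0.743)^3 = 0.983
ΔR = 0.983 − 0.743 = 0.240

0.240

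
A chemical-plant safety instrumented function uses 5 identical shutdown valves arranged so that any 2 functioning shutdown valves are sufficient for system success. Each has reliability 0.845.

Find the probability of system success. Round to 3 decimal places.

0.997

R = Σ_{i=2}^{5} C(5,i) p^i (1−p)^{5−i} with p = 0.845
C(5,2)·0.845^2·0.155^3 = 0.02659
C(5,3)·0.845^3·0.155^2 = 0.14496
C(5,4)·0.845^4·0.155^1 = 0.39512
C(5,5)·0.845^5·0.155^0 = 0.43081
Sum = 0.997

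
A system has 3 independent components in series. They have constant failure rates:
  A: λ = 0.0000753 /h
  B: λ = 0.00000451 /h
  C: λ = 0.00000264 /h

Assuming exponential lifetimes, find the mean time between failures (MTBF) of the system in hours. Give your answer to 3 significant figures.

Series of exponential components: λ_sys = Σ λ_i
λ_sys = 0.0000753 + 0.00000451 + 0.00000264 = 8.2450e-05 /h
MTBF = 1 / λ_sys = 12100 h

12100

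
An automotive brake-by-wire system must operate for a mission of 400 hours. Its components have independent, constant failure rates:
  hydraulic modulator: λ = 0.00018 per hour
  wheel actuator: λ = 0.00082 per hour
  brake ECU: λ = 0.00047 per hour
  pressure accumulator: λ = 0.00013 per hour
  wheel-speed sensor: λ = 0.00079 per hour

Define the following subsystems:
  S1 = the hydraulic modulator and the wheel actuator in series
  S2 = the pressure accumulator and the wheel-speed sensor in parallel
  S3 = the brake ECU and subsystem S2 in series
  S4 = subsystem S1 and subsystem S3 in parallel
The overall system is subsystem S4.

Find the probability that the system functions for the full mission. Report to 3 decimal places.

R(hydraulic modulator) = exp(−0.00018 × 400) = 0.93053
R(wheel actuator) = exp(−0.00082 × 400) = 0.72036
R(brake ECU) = exp(−0.00047 × 400) = 0.82861
R(pressure accumulator) = exp(−0.00013 × 400) = 0.94933
R(wheel-speed sensor) = exp(−0.00079 × 400) = 0.72906
Series (hydraulic modulator and wheel actuator): 0.93053 × 0.72036 = 0.67032
Parallel (pressure accumulator and wheel-speed sensor): 1 − (1 − 0.94933)(1 − 0.72906) = 0.98627
Series (brake ECU and [0.98627]): 0.82861 × 0.98627 = 0.81723
Parallel ([0.67032] and [0.81723]): 1 − (1 − 0.67032)(1 − 0.81723) = 0.940

0.940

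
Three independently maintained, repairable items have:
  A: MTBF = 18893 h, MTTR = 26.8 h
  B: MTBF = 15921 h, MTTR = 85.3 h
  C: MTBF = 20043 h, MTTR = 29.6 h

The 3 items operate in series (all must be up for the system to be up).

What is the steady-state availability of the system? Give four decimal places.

A(A) = MTBF/(MTBF+MTTR) = 18893/(18893+26.8) = 0.998583
A(B) = MTBF/(MTBF+MTTR) = 15921/(15921+85.3) = 0.994671
A(C) = MTBF/(MTBF+MTTR) = 20043/(20043+29.6) = 0.998525
Series availability: 0.998583 × 0.994671 × 0.998525 = 0.9918

0.9918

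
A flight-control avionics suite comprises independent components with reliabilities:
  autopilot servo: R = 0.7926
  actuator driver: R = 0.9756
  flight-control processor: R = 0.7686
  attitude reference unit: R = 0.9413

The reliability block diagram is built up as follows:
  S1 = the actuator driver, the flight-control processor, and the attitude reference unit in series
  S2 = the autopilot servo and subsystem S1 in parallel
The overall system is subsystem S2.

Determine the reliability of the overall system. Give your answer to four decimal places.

0.9390

Series (actuator driver, flight-control processor, and attitude reference unit): 0.975600 × 0.768600 × 0.941300 = 0.705830
Parallel (autopilot servo and [0.705830]): 1 − (1 − 0.792600)(1 − 0.705830) = 0.9390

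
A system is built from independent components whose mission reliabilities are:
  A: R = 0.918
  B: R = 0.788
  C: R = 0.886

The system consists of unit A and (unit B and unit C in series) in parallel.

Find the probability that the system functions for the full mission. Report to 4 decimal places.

Series (B and C): 0.788000 × 0.886000 = 0.698168
Parallel (A and [0.698168]): 1 − (1 − 0.918000)(1 − 0.698168) = 0.9752

0.9752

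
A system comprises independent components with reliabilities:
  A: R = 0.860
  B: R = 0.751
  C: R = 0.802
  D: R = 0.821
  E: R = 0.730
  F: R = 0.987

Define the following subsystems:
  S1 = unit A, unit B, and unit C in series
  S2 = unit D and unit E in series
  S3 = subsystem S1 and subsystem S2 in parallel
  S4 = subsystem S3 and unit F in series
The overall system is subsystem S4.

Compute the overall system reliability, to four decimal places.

Series (A, B, and C): 0.860000 × 0.751000 × 0.802000 = 0.517980
Series (D and E): 0.821000 × 0.730000 = 0.599330
Parallel ([0.517980] and [0.599330]): 1 − (1 − 0.517980)(1 − 0.599330) = 0.806869
Series ([0.806869] and F): 0.806869 × 0.987000 = 0.7964

0.7964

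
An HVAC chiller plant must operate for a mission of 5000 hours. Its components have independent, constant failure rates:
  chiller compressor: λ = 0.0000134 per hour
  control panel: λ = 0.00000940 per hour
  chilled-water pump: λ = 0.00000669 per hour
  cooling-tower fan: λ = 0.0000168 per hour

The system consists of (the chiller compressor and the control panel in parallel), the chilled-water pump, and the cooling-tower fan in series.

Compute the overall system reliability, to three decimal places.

R(chiller compressor) = exp(−0.0000134 × 5000) = 0.93520
R(control panel) = exp(−0.00000940 × 5000) = 0.95409
R(chilled-water pump) = exp(−0.00000669 × 5000) = 0.96710
R(cooling-tower fan) = exp(−0.0000168 × 5000) = 0.91943
Parallel (chiller compressor and control panel): 1 − (1 − 0.93520)(1 − 0.95409) = 0.99703
Series ([0.99703], chilled-water pump, and cooling-tower fan): 0.99703 × 0.96710 × 0.91943 = 0.887

0.887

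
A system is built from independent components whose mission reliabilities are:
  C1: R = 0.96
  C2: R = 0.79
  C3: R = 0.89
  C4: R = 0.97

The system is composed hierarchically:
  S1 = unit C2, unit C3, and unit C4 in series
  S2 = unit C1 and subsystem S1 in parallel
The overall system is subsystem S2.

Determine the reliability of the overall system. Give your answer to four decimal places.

0.9873

Series (C2, C3, and C4): 0.790000 × 0.890000 × 0.970000 = 0.682007
Parallel (C1 and [0.682007]): 1 − (1 − 0.960000)(1 − 0.682007) = 0.9873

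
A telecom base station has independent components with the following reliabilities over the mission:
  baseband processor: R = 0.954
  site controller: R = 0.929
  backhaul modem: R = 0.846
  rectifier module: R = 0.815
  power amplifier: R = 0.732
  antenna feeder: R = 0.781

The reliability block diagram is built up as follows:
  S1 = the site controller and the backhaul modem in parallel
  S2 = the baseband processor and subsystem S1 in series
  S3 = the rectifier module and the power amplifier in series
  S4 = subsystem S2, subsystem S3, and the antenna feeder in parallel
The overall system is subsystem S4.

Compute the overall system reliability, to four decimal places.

0.9950

Parallel (site controller and backhaul modem): 1 − (1 − 0.929000)(1 − 0.846000) = 0.989066
Series (baseband processor and [0.989066]): 0.954000 × 0.989066 = 0.943569
Series (rectifier module and power amplifier): 0.815000 × 0.732000 = 0.596580
Parallel ([0.943569], [0.596580], and antenna feeder): 1 − (1 − 0.943569)(1 − 0.596580)(1 − 0.781000) = 0.9950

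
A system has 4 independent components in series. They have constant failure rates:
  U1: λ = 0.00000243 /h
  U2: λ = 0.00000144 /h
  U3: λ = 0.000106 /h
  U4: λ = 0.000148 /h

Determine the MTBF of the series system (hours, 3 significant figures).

3880

Series of exponential components: λ_sys = Σ λ_i
λ_sys = 0.00000243 + 0.00000144 + 0.000106 + 0.000148 = 2.5787e-04 /h
MTBF = 1 / λ_sys = 3880 h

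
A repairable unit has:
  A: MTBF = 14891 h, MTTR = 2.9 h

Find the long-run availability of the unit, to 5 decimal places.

A(A) = MTBF/(MTBF+MTTR) = 14891/(14891+2.9) = 0.99981

0.99981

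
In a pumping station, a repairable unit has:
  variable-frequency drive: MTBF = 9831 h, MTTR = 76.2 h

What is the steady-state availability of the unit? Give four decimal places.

0.9923

A(variable-frequency drive) = MTBF/(MTBF+MTTR) = 9831/(9831+76.2) = 0.9923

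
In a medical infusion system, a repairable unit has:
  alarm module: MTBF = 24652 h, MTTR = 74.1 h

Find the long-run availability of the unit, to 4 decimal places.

0.9970

A(alarm module) = MTBF/(MTBF+MTTR) = 24652/(24652+74.1) = 0.9970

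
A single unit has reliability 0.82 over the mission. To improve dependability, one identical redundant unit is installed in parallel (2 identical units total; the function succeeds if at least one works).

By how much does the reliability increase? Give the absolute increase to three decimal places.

0.148

R_before = 0.82
R_after = 1 − (1 − 0.82)^2 = 0.968
ΔR = 0.968 − 0.82 = 0.148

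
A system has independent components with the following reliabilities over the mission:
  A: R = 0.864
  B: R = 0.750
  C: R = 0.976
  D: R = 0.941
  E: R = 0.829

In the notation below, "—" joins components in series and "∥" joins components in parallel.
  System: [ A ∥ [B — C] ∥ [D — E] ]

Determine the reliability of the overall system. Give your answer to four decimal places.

0.9920

Series (B and C): 0.750000 × 0.976000 = 0.732000
Series (D and E): 0.941000 × 0.829000 = 0.780089
Parallel (A, [0.732000], and [0.780089]): 1 − (1 − 0.864000)(1 − 0.732000)(1 − 0.780089) = 0.9920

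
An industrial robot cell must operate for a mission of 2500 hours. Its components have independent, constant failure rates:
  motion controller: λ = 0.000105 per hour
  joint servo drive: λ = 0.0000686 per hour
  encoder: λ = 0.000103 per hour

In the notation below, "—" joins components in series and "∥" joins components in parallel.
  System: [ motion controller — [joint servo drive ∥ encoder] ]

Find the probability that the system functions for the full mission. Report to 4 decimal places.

R(motion controller) = exp(−0.000105 × 2500) = 0.769126
R(joint servo drive) = exp(−0.0000686 × 2500) = 0.842400
R(encoder) = exp(−0.000103 × 2500) = 0.772982
Parallel (joint servo drive and encoder): 1 − (1 − 0.842400)(1 − 0.772982) = 0.964222
Series (motion controller and [0.964222]): 0.769126 × 0.964222 = 0.7416

0.7416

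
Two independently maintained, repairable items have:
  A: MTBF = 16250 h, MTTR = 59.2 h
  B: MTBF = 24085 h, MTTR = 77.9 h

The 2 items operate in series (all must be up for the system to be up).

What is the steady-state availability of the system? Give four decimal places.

0.9932

A(A) = MTBF/(MTBF+MTTR) = 16250/(16250+59.2) = 0.996370
A(B) = MTBF/(MTBF+MTTR) = 24085/(24085+77.9) = 0.996776
Series availability: 0.996370 × 0.996776 = 0.9932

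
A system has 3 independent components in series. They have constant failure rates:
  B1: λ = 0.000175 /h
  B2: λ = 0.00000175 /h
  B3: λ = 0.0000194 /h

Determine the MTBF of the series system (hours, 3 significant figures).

5100

Series of exponential components: λ_sys = Σ λ_i
λ_sys = 0.000175 + 0.00000175 + 0.0000194 = 1.9615e-04 /h
MTBF = 1 / λ_sys = 5100 h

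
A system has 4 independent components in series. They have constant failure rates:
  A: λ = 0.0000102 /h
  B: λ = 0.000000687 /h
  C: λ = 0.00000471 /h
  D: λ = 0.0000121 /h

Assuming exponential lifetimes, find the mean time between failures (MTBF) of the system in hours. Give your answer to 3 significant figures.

Series of exponential components: λ_sys = Σ λ_i
λ_sys = 0.0000102 + 0.000000687 + 0.00000471 + 0.0000121 = 2.7697e-05 /h
MTBF = 1 / λ_sys = 36100 h

36100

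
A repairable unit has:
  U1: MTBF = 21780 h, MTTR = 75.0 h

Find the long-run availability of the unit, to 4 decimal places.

0.9966

A(U1) = MTBF/(MTBF+MTTR) = 21780/(21780+75.0) = 0.9966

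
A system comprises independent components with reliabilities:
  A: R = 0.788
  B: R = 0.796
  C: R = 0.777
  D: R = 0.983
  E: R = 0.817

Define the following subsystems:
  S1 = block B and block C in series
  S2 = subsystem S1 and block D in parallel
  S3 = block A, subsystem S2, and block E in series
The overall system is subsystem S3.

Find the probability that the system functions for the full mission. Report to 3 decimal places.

0.640

Series (B and C): 0.79600 × 0.77700 = 0.61849
Parallel ([0.61849] and D): 1 − (1 − 0.61849)(1 − 0.98300) = 0.99351
Series (A, [0.99351], and E): 0.78800 × 0.99351 × 0.81700 = 0.640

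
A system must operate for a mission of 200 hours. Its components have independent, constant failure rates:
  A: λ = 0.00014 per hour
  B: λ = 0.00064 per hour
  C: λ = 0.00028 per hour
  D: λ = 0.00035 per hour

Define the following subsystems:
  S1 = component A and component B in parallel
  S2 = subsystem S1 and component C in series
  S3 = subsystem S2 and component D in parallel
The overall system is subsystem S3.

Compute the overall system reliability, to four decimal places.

0.9961

R(A) = exp(−0.00014 × 200) = 0.972388
R(B) = exp(−0.00064 × 200) = 0.879853
R(C) = exp(−0.00028 × 200) = 0.945539
R(D) = exp(−0.00035 × 200) = 0.932394
Parallel (A and B): 1 − (1 − 0.972388)(1 − 0.879853) = 0.996683
Series ([0.996683] and C): 0.996683 × 0.945539 = 0.942403
Parallel ([0.942403] and D): 1 − (1 − 0.942403)(1 − 0.932394) = 0.9961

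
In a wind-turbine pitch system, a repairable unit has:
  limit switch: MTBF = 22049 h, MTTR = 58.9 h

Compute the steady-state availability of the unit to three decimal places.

0.997

A(limit switch) = MTBF/(MTBF+MTTR) = 22049/(22049+58.9) = 0.997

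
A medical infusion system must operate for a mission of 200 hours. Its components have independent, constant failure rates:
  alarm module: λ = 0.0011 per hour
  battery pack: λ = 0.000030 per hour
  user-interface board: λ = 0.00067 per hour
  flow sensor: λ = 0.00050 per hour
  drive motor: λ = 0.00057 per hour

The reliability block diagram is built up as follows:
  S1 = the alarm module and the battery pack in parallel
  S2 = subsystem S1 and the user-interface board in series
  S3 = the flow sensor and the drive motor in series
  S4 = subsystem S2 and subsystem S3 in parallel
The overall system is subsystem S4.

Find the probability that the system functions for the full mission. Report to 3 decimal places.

0.976

R(alarm module) = exp(−0.0011 × 200) = 0.80252
R(battery pack) = exp(−0.000030 × 200) = 0.99402
R(user-interface board) = exp(−0.00067 × 200) = 0.87459
R(flow sensor) = exp(−0.00050 × 200) = 0.90484
R(drive motor) = exp(−0.00057 × 200) = 0.89226
Parallel (alarm module and battery pack): 1 − (1 − 0.80252)(1 − 0.99402) = 0.99882
Series ([0.99882] and user-interface board): 0.99882 × 0.87459 = 0.87356
Series (flow sensor and drive motor): 0.90484 × 0.89226 = 0.80735
Parallel ([0.87356] and [0.80735]): 1 − (1 − 0.87356)(1 − 0.80735) = 0.976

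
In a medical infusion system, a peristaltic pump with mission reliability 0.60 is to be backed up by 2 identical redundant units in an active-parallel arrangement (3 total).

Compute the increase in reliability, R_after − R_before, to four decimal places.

0.3360

R_before = 0.60
R_after = 1 − (1 − 0.60)^3 = 0.9360
ΔR = 0.9360 − 0.60 = 0.3360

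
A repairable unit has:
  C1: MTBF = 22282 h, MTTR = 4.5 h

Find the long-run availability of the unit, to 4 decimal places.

0.9998

A(C1) = MTBF/(MTBF+MTTR) = 22282/(22282+4.5) = 0.9998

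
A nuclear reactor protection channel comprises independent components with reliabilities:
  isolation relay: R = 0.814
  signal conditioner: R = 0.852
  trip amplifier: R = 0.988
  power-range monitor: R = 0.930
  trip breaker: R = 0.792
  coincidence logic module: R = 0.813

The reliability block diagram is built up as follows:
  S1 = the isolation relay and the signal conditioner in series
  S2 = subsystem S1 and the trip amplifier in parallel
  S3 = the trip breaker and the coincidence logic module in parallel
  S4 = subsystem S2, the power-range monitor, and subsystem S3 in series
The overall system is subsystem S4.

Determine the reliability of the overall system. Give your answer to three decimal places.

Series (isolation relay and signal conditioner): 0.81400 × 0.85200 = 0.69353
Parallel ([0.69353] and trip amplifier): 1 − (1 − 0.69353)(1 − 0.98800) = 0.99632
Parallel (trip breaker and coincidence logic module): 1 − (1 − 0.79200)(1 − 0.81300) = 0.96110
Series ([0.99632], power-range monitor, and [0.96110]): 0.99632 × 0.93000 × 0.96110 = 0.891

0.891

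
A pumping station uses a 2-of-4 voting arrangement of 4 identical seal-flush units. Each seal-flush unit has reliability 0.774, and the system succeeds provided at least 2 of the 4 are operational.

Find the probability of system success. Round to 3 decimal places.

R = Σ_{i=2}^{4} C(4,i) p^i (1−p)^{4−i} with p = 0.774
C(4,2)·0.774^2·0.226^2 = 0.18359
C(4,3)·0.774^3·0.226^1 = 0.41917
C(4,4)·0.774^4·0.226^0 = 0.35889
Sum = 0.962

0.962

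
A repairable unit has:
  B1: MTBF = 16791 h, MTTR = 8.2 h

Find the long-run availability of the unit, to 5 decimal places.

A(B1) = MTBF/(MTBF+MTTR) = 16791/(16791+8.2) = 0.99951

0.99951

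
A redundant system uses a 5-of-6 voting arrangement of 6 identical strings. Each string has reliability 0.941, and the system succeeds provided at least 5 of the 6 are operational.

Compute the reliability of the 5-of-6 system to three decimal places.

R = Σ_{i=5}^{6} C(6,i) p^i (1−p)^{6−i} with p = 0.941
C(6,5)·0.941^5·0.059^1 = 0.26119
C(6,6)·0.941^6·0.059^0 = 0.69428
Sum = 0.955

0.955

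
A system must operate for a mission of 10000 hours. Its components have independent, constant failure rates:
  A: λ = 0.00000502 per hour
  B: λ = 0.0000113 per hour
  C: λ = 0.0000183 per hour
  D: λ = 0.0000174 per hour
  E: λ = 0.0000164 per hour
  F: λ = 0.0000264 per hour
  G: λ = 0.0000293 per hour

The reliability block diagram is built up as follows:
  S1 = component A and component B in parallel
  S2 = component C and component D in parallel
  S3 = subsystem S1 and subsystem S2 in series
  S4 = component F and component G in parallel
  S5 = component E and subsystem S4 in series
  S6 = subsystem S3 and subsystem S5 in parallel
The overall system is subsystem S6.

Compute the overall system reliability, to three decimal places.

R(A) = exp(−0.00000502 × 10000) = 0.95104
R(B) = exp(−0.0000113 × 10000) = 0.89315
R(C) = exp(−0.0000183 × 10000) = 0.83277
R(D) = exp(−0.0000174 × 10000) = 0.84030
R(E) = exp(−0.0000164 × 10000) = 0.84874
R(F) = exp(−0.0000264 × 10000) = 0.76797
R(G) = exp(−0.0000293 × 10000) = 0.74602
Parallel (A and B): 1 − (1 − 0.95104)(1 − 0.89315) = 0.99477
Parallel (C and D): 1 − (1 − 0.83277)(1 − 0.84030) = 0.97329
Series ([0.99477] and [0.97329]): 0.99477 × 0.97329 = 0.96820
Parallel (F and G): 1 − (1 − 0.76797)(1 − 0.74602) = 0.94107
Series (E and [0.94107]): 0.84874 × 0.94107 = 0.79872
Parallel ([0.96820] and [0.79872]): 1 − (1 − 0.96820)(1 − 0.79872) = 0.994

0.994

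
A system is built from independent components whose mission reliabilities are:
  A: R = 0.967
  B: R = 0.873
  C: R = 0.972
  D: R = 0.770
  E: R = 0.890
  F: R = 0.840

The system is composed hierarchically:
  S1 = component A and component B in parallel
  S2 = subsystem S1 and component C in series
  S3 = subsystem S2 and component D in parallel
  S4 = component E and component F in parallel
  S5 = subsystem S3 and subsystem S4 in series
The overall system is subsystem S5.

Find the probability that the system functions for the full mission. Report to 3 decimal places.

0.975

Parallel (A and B): 1 − (1 − 0.96700)(1 − 0.87300) = 0.99581
Series ([0.99581] and C): 0.99581 × 0.97200 = 0.96793
Parallel ([0.96793] and D): 1 − (1 − 0.96793)(1 − 0.77000) = 0.99262
Parallel (E and F): 1 − (1 − 0.89000)(1 − 0.84000) = 0.98240
Series ([0.99262] and [0.98240]): 0.99262 × 0.98240 = 0.975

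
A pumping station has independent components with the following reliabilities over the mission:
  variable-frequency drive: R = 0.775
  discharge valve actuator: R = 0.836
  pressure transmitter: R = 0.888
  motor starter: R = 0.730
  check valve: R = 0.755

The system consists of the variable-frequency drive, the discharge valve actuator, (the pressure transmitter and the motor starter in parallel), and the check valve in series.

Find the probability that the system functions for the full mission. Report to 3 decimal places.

0.474

Parallel (pressure transmitter and motor starter): 1 − (1 − 0.88800)(1 − 0.73000) = 0.96976
Series (variable-frequency drive, discharge valve actuator, [0.96976], and check valve): 0.77500 × 0.83600 × 0.96976 × 0.75500 = 0.474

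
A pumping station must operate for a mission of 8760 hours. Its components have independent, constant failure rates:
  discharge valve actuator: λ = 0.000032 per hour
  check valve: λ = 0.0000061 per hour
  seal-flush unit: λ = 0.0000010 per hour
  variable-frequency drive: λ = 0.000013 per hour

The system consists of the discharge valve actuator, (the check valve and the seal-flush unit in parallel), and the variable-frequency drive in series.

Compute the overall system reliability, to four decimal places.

0.6739

R(discharge valve actuator) = exp(−0.000032 × 8760) = 0.755542
R(check valve) = exp(−0.0000061 × 8760) = 0.947967
R(seal-flush unit) = exp(−0.0000010 × 8760) = 0.991278
R(variable-frequency drive) = exp(−0.000013 × 8760) = 0.892365
Parallel (check valve and seal-flush unit): 1 − (1 − 0.947967)(1 − 0.991278) = 0.999546
Series (discharge valve actuator, [0.999546], and variable-frequency drive): 0.755542 × 0.999546 × 0.892365 = 0.6739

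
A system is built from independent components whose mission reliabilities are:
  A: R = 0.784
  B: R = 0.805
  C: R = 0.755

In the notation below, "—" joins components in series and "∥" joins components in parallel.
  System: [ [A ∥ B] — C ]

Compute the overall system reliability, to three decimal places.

Parallel (A and B): 1 − (1 − 0.78400)(1 − 0.80500) = 0.95788
Series ([0.95788] and C): 0.95788 × 0.75500 = 0.723

0.723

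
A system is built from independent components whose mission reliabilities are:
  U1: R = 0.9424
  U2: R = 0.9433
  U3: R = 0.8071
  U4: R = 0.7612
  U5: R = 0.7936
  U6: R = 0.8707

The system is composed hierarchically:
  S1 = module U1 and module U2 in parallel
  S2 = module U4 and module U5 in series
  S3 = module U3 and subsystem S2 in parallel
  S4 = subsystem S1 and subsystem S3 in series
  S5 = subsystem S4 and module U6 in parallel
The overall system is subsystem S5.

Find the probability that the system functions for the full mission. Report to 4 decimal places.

Parallel (U1 and U2): 1 − (1 − 0.942400)(1 − 0.943300) = 0.996734
Series (U4 and U5): 0.761200 × 0.793600 = 0.604088
Parallel (U3 and [0.604088]): 1 − (1 − 0.807100)(1 − 0.604088) = 0.923629
Series ([0.996734] and [0.923629]): 0.996734 × 0.923629 = 0.920612
Parallel ([0.920612] and U6): 1 − (1 − 0.920612)(1 − 0.870700) = 0.9897

0.9897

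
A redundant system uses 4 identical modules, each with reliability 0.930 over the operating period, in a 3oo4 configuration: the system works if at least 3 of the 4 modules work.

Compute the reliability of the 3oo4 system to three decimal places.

0.973

R = Σ_{i=3}^{4} C(4,i) p^i (1−p)^{4−i} with p = 0.930
C(4,3)·0.930^3·0.070^1 = 0.22522
C(4,4)·0.930^4·0.070^0 = 0.74805
Sum = 0.973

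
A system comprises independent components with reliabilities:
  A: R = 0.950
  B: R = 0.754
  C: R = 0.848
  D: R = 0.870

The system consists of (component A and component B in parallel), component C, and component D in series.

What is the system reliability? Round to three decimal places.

0.729

Parallel (A and B): 1 − (1 − 0.95000)(1 − 0.75400) = 0.98770
Series ([0.98770], C, and D): 0.98770 × 0.84800 × 0.87000 = 0.729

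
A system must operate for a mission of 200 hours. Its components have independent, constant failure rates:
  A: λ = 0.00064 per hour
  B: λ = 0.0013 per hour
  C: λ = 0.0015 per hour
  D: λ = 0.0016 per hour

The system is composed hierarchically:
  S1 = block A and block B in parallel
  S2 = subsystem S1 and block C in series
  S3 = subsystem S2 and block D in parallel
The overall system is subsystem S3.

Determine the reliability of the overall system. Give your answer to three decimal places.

0.923

R(A) = exp(−0.00064 × 200) = 0.87985
R(B) = exp(−0.0013 × 200) = 0.77105
R(C) = exp(−0.0015 × 200) = 0.74082
R(D) = exp(−0.0016 × 200) = 0.72615
Parallel (A and B): 1 − (1 − 0.87985)(1 − 0.77105) = 0.97249
Series ([0.97249] and C): 0.97249 × 0.74082 = 0.72044
Parallel ([0.72044] and D): 1 − (1 − 0.72044)(1 − 0.72615) = 0.923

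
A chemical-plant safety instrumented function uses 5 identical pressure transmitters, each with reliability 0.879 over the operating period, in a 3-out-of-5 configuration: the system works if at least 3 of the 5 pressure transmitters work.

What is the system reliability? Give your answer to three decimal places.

0.985

R = Σ_{i=3}^{5} C(5,i) p^i (1−p)^{5−i} with p = 0.879
C(5,3)·0.879^3·0.121^2 = 0.09943
C(5,4)·0.879^4·0.121^1 = 0.36117
C(5,5)·0.879^5·0.121^0 = 0.52474
Sum = 0.985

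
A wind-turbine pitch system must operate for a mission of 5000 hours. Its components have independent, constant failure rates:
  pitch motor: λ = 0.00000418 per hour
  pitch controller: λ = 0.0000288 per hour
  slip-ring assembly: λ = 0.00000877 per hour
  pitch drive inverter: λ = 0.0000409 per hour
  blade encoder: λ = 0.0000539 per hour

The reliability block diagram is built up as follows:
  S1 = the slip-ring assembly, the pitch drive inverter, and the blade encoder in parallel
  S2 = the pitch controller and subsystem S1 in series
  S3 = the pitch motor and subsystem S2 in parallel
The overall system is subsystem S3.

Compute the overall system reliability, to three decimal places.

R(pitch motor) = exp(−0.00000418 × 5000) = 0.97932
R(pitch controller) = exp(−0.0000288 × 5000) = 0.86589
R(slip-ring assembly) = exp(−0.00000877 × 5000) = 0.95710
R(pitch drive inverter) = exp(−0.0000409 × 5000) = 0.81505
R(blade encoder) = exp(−0.0000539 × 5000) = 0.76376
Parallel (slip-ring assembly, pitch drive inverter, and blade encoder): 1 − (1 − 0.95710)(1 − 0.81505)(1 − 0.76376) = 0.99813
Series (pitch controller and [0.99813]): 0.86589 × 0.99813 = 0.86427
Parallel (pitch motor and [0.86427]): 1 − (1 − 0.97932)(1 − 0.86427) = 0.997

0.997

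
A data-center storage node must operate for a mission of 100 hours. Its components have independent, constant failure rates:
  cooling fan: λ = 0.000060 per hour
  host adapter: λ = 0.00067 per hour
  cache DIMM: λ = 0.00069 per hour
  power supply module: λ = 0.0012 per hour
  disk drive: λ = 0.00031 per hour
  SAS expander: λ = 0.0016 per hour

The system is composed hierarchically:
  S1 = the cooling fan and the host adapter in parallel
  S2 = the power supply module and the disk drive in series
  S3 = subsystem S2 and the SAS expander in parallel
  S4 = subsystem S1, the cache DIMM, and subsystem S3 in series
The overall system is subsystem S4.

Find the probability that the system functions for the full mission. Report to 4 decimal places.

0.9136

R(cooling fan) = exp(−0.000060 × 100) = 0.994018
R(host adapter) = exp(−0.00067 × 100) = 0.935195
R(cache DIMM) = exp(−0.00069 × 100) = 0.933327
R(power supply module) = exp(−0.0012 × 100) = 0.886920
R(disk drive) = exp(−0.00031 × 100) = 0.969476
R(SAS expander) = exp(−0.0016 × 100) = 0.852144
Parallel (cooling fan and host adapter): 1 − (1 − 0.994018)(1 − 0.935195) = 0.999612
Series (power supply module and disk drive): 0.886920 × 0.969476 = 0.859848
Parallel ([0.859848] and SAS expander): 1 − (1 − 0.859848)(1 − 0.852144) = 0.979278
Series ([0.999612], cache DIMM, and [0.979278]): 0.999612 × 0.933327 × 0.979278 = 0.9136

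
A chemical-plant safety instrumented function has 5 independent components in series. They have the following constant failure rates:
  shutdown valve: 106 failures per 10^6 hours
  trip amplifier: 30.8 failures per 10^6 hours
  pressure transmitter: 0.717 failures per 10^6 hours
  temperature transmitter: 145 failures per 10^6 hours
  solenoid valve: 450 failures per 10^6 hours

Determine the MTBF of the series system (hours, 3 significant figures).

1370

Series of exponential components: λ_sys = Σ λ_i
λ_sys = 0.000106 + 0.0000308 + 0.000000717 + 0.000145 + 0.000450 = 7.3252e-04 /h
MTBF = 1 / λ_sys = 1370 h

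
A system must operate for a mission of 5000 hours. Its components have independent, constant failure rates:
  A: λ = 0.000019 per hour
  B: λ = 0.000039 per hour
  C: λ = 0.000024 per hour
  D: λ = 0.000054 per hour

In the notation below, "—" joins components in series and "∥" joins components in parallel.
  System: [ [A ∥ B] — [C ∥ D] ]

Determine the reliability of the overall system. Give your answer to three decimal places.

R(A) = exp(−0.000019 × 5000) = 0.90937
R(B) = exp(−0.000039 × 5000) = 0.82283
R(C) = exp(−0.000024 × 5000) = 0.88692
R(D) = exp(−0.000054 × 5000) = 0.76338
Parallel (A and B): 1 − (1 − 0.90937)(1 − 0.82283) = 0.98394
Parallel (C and D): 1 − (1 − 0.88692)(1 − 0.76338) = 0.97324
Series ([0.98394] and [0.97324]): 0.98394 × 0.97324 = 0.958

0.958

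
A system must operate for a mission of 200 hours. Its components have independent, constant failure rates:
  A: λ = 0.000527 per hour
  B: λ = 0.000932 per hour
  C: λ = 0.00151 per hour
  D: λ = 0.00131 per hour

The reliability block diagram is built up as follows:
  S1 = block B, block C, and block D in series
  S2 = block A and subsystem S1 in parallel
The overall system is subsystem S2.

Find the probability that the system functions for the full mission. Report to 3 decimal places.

0.947

R(A) = exp(−0.000527 × 200) = 0.89996
R(B) = exp(−0.000932 × 200) = 0.82994
R(C) = exp(−0.00151 × 200) = 0.73934
R(D) = exp(−0.00131 × 200) = 0.76951
Series (B, C, and D): 0.82994 × 0.73934 × 0.76951 = 0.47218
Parallel (A and [0.47218]): 1 − (1 − 0.89996)(1 − 0.47218) = 0.947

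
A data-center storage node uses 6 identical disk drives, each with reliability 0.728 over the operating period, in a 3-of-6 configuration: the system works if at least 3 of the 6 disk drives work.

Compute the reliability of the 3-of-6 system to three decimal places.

0.950

R = Σ_{i=3}^{6} C(6,i) p^i (1−p)^{6−i} with p = 0.728
C(6,3)·0.728^3·0.272^3 = 0.15529
C(6,4)·0.728^4·0.272^2 = 0.31171
C(6,5)·0.728^5·0.272^1 = 0.33372
C(6,6)·0.728^6·0.272^0 = 0.14886
Sum = 0.950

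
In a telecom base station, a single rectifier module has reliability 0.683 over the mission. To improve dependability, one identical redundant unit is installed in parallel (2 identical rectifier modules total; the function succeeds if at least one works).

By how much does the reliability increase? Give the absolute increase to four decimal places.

0.2165

R_before = 0.683
R_after = 1 − (1 − 0.683)^2 = 0.8995
ΔR = 0.8995 − 0.683 = 0.2165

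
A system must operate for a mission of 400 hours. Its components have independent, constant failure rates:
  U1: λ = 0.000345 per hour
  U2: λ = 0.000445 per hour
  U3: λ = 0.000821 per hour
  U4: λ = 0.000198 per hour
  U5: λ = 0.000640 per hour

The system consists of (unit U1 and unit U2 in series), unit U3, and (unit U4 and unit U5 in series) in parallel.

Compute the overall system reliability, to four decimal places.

0.9784

R(U1) = exp(−0.000345 × 400) = 0.871099
R(U2) = exp(−0.000445 × 400) = 0.836942
R(U3) = exp(−0.000821 × 400) = 0.720075
R(U4) = exp(−0.000198 × 400) = 0.923855
R(U5) = exp(−0.000640 × 400) = 0.774142
Series (U1 and U2): 0.871099 × 0.836942 = 0.729059
Series (U4 and U5): 0.923855 × 0.774142 = 0.715195
Parallel ([0.729059], U3, and [0.715195]): 1 − (1 − 0.729059)(1 − 0.720075)(1 − 0.715195) = 0.9784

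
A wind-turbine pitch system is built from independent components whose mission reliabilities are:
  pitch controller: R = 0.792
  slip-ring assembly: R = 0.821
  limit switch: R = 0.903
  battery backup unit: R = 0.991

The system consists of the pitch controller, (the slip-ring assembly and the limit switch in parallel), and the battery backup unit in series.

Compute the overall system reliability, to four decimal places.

0.7712

Parallel (slip-ring assembly and limit switch): 1 − (1 − 0.821000)(1 − 0.903000) = 0.982637
Series (pitch controller, [0.982637], and battery backup unit): 0.792000 × 0.982637 × 0.991000 = 0.7712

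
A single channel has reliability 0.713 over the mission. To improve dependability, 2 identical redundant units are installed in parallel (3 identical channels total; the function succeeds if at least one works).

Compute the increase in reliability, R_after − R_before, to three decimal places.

0.263

R_before = 0.713
R_after = 1 − (1 − 0.713)^3 = 0.976
ΔR = 0.976 − 0.713 = 0.263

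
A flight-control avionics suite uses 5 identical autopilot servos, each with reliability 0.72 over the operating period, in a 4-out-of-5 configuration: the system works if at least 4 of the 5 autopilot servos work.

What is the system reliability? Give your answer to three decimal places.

0.570

R = Σ_{i=4}^{5} C(5,i) p^i (1−p)^{5−i} with p = 0.72
C(5,4)·0.72^4·0.28^1 = 0.37623
C(5,5)·0.72^5·0.28^0 = 0.19349
Sum = 0.570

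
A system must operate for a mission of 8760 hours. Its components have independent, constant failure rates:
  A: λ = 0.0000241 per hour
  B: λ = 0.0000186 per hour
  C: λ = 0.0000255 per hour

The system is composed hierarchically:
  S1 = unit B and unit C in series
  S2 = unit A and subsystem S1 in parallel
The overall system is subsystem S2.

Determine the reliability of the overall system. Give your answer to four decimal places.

R(A) = exp(−0.0000241 × 8760) = 0.809680
R(B) = exp(−0.0000186 × 8760) = 0.849646
R(C) = exp(−0.0000255 × 8760) = 0.799811
Series (B and C): 0.849646 × 0.799811 = 0.679556
Parallel (A and [0.679556]): 1 − (1 − 0.809680)(1 − 0.679556) = 0.9390

0.9390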